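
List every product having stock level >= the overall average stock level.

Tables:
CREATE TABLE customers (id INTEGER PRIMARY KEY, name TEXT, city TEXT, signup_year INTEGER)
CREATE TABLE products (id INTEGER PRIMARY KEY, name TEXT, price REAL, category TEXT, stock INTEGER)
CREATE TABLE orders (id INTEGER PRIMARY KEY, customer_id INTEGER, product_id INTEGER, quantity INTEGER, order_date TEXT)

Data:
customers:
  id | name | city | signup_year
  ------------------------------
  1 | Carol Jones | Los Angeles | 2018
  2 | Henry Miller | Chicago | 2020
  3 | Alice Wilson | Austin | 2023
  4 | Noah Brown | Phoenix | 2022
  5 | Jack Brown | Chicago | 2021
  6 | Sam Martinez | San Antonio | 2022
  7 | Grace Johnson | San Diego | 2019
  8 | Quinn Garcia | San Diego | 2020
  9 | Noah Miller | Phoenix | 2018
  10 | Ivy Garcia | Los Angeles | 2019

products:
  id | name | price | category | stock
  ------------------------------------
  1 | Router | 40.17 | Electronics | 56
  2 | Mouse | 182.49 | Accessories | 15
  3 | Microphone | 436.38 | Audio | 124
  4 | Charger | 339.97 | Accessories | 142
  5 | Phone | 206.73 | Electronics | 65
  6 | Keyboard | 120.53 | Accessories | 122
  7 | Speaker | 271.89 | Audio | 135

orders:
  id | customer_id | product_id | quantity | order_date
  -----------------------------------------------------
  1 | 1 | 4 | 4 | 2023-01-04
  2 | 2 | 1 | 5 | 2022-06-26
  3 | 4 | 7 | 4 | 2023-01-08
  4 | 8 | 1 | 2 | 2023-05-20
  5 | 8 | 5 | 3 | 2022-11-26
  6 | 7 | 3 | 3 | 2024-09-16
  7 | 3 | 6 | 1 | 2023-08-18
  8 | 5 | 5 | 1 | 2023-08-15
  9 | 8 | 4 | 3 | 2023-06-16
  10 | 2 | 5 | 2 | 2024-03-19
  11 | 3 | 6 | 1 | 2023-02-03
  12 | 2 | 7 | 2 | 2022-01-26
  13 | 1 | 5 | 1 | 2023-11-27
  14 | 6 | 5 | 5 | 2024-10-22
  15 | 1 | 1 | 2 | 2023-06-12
SELECT name, stock FROM products WHERE stock >= (SELECT AVG(stock) FROM products)

Execution result:
name | stock
Microphone | 124
Charger | 142
Keyboard | 122
Speaker | 135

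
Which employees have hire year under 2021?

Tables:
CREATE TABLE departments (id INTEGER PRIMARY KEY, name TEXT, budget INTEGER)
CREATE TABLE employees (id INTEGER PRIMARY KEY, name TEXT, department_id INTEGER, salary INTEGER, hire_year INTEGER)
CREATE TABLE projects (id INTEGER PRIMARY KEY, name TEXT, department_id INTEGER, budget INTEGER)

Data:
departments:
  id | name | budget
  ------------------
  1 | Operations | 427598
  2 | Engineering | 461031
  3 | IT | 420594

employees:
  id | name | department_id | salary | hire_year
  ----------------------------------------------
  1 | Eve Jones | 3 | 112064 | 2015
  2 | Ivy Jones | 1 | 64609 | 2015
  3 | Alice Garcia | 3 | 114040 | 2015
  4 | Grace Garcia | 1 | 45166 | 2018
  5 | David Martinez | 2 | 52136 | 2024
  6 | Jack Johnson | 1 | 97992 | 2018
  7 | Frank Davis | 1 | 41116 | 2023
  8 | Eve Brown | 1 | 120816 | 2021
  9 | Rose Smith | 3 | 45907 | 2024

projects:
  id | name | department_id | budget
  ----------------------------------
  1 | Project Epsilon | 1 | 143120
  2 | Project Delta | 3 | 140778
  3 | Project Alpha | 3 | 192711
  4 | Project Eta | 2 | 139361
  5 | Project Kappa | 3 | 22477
SELECT name, hire_year FROM employees WHERE hire_year < 2021

Execution result:
name | hire_year
Eve Jones | 2015
Ivy Jones | 2015
Alice Garcia | 2015
Grace Garcia | 2018
Jack Johnson | 2018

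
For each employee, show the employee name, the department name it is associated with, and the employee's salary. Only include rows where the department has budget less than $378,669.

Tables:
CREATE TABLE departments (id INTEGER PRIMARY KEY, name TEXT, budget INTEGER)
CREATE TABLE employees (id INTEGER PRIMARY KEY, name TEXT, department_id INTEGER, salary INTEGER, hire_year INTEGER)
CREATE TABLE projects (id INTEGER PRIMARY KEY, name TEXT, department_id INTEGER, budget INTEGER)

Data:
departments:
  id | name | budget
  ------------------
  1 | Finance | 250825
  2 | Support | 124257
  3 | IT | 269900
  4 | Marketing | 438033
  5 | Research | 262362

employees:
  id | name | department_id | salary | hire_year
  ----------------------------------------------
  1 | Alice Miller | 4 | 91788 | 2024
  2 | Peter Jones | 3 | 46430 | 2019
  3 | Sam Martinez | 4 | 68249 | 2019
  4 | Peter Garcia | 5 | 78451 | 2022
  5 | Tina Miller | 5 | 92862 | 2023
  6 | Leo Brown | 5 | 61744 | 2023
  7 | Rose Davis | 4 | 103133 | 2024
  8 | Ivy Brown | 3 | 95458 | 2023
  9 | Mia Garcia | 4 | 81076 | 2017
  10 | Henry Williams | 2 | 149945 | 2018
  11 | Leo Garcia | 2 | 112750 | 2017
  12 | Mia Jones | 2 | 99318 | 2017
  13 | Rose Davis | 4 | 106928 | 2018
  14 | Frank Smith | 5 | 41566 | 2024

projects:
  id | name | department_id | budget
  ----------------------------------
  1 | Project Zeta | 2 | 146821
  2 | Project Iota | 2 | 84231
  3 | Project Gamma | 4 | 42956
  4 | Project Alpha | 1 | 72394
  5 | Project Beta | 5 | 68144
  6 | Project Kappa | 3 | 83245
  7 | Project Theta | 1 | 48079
SELECT c.name, p.name AS department, c.salary FROM employees c JOIN departments p ON c.department_id = p.id WHERE p.budget < 378669

Execution result:
name | department | salary
Peter Jones | IT | 46430
Peter Garcia | Research | 78451
Tina Miller | Research | 92862
Leo Brown | Research | 61744
Ivy Brown | IT | 95458
Henry Williams | Support | 149945
Leo Garcia | Support | 112750
Mia Jones | Support | 99318
Frank Smith | Research | 41566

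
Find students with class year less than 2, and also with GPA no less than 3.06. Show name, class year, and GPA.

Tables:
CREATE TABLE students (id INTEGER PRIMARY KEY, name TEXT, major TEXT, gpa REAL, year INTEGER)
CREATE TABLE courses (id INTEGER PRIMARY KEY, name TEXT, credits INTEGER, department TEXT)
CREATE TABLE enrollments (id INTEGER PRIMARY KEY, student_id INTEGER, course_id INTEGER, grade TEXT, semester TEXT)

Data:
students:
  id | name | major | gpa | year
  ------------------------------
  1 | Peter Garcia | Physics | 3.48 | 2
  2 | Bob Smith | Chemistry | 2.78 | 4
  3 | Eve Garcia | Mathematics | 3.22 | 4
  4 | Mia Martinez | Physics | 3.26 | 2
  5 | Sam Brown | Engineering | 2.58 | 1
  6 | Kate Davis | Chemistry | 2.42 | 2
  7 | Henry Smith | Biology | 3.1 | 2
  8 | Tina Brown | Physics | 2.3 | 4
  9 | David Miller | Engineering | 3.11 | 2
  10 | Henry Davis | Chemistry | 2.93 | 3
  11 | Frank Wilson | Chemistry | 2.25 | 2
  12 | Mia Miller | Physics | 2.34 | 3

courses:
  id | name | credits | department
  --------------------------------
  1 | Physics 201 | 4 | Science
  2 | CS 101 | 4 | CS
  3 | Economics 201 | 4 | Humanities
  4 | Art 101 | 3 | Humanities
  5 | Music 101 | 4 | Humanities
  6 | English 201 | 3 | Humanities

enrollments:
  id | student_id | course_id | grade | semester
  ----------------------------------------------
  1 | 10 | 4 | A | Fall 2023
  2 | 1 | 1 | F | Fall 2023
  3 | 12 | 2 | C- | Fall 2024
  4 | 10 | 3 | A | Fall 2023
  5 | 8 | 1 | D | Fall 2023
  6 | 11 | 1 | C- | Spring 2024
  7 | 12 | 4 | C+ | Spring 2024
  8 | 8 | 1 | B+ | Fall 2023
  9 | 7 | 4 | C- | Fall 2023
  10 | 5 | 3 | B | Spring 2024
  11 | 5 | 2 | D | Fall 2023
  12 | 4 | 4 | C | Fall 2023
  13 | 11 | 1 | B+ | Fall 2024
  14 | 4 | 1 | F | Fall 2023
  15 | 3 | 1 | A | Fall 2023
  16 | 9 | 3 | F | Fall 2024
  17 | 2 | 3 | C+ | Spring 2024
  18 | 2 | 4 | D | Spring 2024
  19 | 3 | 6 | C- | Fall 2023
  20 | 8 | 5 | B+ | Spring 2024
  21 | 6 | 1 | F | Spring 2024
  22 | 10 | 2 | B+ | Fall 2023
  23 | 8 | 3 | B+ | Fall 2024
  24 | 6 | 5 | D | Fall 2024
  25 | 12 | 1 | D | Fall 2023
SELECT name, year, gpa FROM students WHERE year < 2 AND gpa >= 3.06

Execution result:
(no rows)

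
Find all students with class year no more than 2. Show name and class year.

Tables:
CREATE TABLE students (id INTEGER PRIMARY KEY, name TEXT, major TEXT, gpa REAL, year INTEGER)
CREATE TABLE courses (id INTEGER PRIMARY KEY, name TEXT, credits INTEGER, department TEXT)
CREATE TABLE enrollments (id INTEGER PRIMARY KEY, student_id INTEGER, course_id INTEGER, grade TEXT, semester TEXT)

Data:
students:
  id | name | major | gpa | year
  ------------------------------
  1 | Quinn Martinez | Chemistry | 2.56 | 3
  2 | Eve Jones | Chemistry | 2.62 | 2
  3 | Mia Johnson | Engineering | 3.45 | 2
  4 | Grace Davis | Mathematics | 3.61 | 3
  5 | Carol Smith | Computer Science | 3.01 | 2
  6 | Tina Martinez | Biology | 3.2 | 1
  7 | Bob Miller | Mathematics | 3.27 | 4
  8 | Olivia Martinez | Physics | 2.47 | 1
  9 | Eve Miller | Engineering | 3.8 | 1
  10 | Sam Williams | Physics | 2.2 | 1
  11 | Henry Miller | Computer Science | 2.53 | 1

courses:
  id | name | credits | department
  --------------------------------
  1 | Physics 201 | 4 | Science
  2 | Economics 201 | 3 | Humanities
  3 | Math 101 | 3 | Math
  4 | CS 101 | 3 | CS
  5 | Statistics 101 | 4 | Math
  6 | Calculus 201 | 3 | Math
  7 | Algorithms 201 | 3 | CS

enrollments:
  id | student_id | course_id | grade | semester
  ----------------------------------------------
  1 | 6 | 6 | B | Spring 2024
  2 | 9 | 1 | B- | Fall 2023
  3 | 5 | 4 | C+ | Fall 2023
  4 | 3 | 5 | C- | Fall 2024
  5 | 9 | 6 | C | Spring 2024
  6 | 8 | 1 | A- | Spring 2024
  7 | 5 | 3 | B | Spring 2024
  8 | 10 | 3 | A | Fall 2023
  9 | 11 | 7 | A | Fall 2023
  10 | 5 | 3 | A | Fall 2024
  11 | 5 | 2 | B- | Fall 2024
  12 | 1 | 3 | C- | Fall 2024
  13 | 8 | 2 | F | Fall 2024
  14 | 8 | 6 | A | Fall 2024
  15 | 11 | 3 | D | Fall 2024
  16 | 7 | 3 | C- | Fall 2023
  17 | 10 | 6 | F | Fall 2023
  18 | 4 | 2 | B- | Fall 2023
SELECT name, year FROM students WHERE year <= 2

Execution result:
name | year
Eve Jones | 2
Mia Johnson | 2
Carol Smith | 2
Tina Martinez | 1
Olivia Martinez | 1
Eve Miller | 1
Sam Williams | 1
Henry Miller | 1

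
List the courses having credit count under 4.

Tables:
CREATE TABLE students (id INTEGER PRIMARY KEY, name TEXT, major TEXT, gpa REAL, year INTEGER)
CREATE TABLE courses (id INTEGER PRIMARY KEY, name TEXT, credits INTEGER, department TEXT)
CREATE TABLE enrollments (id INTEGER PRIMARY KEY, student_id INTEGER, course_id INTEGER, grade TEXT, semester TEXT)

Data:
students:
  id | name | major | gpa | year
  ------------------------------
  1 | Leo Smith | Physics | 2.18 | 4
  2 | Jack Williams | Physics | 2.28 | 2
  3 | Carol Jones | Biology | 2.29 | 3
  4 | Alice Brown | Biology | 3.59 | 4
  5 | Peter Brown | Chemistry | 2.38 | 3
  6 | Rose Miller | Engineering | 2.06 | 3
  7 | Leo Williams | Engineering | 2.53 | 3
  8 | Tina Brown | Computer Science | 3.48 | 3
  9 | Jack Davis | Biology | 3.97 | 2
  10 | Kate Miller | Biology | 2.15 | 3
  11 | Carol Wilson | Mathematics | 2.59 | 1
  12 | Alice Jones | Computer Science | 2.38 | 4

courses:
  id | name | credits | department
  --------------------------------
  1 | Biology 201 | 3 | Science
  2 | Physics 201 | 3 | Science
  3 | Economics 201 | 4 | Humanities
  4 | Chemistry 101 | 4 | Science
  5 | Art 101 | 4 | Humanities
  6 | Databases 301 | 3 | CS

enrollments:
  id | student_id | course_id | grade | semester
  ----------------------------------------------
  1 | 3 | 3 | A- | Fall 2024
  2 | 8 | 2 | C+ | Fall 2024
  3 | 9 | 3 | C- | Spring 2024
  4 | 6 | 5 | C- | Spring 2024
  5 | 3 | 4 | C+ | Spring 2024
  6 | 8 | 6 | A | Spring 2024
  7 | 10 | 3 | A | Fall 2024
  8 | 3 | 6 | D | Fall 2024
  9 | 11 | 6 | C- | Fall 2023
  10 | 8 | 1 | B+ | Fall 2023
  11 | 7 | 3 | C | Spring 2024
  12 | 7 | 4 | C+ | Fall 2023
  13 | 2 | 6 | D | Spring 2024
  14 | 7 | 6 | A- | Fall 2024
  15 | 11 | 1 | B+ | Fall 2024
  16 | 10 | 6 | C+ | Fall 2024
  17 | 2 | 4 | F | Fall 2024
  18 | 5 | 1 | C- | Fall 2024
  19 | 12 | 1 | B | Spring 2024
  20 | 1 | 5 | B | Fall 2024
SELECT name, credits FROM courses WHERE credits < 4

Execution result:
name | credits
Biology 201 | 3
Physics 201 | 3
Databases 301 | 3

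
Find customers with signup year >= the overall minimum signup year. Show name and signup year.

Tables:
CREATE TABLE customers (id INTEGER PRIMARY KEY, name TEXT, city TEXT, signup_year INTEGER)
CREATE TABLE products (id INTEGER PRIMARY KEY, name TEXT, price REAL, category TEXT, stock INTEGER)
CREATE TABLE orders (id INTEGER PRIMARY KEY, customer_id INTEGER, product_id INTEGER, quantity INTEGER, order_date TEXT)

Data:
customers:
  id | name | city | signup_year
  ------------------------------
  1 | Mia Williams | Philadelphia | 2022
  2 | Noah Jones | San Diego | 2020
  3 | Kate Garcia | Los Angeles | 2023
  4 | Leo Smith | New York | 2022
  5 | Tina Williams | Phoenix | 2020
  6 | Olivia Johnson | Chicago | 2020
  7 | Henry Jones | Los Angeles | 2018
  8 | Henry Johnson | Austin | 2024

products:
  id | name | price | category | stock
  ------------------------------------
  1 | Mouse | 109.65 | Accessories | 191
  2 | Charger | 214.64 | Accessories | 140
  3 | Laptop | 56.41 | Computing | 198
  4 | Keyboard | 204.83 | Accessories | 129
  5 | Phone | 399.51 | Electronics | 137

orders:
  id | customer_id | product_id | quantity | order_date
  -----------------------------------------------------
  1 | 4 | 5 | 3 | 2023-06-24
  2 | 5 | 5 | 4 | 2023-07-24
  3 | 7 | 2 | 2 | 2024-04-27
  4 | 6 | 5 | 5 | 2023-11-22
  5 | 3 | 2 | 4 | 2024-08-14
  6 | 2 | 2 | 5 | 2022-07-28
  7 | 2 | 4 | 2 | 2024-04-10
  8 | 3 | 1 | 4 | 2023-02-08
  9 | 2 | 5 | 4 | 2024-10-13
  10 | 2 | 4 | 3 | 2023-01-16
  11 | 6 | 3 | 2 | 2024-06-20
SELECT name, signup_year FROM customers WHERE signup_year >= (SELECT MIN(signup_year) FROM customers)

Execution result:
name | signup_year
Mia Williams | 2022
Noah Jones | 2020
Kate Garcia | 2023
Leo Smith | 2022
Tina Williams | 2020
Olivia Johnson | 2020
Henry Jones | 2018
Henry Johnson | 2024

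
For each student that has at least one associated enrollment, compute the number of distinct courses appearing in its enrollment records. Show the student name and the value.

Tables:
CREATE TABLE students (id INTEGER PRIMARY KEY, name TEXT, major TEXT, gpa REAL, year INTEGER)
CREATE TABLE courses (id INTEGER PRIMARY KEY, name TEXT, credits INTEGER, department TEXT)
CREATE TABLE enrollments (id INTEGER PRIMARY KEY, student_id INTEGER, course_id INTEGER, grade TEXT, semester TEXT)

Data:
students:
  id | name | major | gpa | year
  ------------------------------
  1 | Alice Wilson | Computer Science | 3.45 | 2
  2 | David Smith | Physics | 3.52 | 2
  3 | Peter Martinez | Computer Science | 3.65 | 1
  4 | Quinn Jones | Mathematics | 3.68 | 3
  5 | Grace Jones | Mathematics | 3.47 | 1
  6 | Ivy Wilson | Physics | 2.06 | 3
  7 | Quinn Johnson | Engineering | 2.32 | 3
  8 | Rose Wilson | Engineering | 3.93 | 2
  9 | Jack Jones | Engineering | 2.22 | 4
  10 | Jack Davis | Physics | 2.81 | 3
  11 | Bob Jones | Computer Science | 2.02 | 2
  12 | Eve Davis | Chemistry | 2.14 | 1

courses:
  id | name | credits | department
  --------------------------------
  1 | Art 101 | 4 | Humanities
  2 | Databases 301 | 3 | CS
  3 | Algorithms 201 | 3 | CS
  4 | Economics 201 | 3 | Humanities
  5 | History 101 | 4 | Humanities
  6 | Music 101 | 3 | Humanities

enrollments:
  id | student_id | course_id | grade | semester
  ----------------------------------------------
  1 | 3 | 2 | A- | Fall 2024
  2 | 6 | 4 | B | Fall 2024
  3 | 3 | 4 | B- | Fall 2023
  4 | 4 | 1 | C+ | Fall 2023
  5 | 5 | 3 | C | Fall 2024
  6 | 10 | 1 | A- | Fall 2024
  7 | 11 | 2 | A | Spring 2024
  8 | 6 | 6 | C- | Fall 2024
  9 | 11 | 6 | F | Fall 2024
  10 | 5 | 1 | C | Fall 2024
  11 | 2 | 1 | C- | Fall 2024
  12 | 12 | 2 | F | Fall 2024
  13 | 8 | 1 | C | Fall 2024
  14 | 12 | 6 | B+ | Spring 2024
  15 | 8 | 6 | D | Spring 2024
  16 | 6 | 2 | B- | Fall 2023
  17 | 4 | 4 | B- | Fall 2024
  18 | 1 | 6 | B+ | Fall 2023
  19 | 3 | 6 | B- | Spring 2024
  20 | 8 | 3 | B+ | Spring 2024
SELECT p.name, COUNT(DISTINCT c.course_id) AS distinct_course_count FROM enrollments c JOIN students p ON c.student_id = p.id GROUP BY p.id, p.name

Execution result:
name | distinct_course_count
Alice Wilson | 1
David Smith | 1
Peter Martinez | 3
Quinn Jones | 2
Grace Jones | 2
Ivy Wilson | 3
Rose Wilson | 3
Jack Davis | 1
Bob Jones | 2
Eve Davis | 2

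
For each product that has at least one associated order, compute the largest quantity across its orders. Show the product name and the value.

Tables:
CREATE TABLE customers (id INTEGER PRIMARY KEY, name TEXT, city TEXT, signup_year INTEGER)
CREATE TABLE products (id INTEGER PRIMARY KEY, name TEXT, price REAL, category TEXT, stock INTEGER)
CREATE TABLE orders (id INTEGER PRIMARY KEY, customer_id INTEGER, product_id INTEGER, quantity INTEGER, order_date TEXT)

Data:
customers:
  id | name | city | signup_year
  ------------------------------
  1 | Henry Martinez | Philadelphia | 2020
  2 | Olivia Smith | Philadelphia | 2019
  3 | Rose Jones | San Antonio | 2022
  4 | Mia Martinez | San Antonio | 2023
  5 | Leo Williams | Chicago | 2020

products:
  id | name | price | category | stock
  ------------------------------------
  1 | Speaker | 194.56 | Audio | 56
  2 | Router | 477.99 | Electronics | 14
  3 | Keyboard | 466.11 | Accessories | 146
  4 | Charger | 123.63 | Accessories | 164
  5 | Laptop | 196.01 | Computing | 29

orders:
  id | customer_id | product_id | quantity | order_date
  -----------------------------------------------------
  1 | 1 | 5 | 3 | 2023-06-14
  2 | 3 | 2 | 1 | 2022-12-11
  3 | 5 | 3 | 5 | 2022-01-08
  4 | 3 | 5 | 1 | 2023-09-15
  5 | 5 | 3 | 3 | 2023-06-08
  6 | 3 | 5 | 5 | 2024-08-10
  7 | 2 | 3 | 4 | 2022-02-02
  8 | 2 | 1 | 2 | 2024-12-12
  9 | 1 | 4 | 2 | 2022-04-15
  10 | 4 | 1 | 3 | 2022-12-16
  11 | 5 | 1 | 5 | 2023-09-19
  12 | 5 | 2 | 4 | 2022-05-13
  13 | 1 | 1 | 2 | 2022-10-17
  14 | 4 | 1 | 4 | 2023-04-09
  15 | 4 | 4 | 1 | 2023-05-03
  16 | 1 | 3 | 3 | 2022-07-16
SELECT p.name, MAX(c.quantity) AS max_quantity FROM orders c JOIN products p ON c.product_id = p.id GROUP BY p.id, p.name

Execution result:
name | max_quantity
Speaker | 5
Router | 4
Keyboard | 5
Charger | 2
Laptop | 5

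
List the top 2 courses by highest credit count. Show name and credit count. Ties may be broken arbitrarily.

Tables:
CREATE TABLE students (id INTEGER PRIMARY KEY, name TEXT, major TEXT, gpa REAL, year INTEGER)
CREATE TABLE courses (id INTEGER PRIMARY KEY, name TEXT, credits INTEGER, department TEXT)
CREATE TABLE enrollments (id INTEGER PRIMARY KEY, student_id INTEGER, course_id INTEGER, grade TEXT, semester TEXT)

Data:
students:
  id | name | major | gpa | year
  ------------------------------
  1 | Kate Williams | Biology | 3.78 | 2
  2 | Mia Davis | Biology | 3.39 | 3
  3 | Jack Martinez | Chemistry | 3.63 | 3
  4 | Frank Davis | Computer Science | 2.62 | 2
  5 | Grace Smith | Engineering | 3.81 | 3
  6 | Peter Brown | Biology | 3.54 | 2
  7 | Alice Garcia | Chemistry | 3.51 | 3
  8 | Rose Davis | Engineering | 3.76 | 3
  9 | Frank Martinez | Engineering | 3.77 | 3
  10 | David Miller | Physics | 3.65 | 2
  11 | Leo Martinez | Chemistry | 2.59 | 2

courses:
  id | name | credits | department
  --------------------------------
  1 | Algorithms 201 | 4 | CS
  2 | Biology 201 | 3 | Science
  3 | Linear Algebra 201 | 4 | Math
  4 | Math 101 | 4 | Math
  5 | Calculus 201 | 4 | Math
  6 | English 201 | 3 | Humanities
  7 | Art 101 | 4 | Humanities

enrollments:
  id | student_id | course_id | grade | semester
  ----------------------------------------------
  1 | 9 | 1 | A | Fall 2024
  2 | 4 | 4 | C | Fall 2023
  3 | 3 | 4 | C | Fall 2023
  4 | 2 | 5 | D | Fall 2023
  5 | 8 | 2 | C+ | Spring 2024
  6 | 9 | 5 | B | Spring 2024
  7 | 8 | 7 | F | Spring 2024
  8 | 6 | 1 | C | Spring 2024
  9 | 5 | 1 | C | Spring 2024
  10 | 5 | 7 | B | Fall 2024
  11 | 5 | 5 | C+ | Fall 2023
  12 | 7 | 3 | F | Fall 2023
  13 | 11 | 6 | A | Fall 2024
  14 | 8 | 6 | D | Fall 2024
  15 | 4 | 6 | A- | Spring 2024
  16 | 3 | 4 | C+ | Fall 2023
SELECT name, credits FROM courses ORDER BY credits DESC LIMIT 2

Execution result:
name | credits
Algorithms 201 | 4
Linear Algebra 201 | 4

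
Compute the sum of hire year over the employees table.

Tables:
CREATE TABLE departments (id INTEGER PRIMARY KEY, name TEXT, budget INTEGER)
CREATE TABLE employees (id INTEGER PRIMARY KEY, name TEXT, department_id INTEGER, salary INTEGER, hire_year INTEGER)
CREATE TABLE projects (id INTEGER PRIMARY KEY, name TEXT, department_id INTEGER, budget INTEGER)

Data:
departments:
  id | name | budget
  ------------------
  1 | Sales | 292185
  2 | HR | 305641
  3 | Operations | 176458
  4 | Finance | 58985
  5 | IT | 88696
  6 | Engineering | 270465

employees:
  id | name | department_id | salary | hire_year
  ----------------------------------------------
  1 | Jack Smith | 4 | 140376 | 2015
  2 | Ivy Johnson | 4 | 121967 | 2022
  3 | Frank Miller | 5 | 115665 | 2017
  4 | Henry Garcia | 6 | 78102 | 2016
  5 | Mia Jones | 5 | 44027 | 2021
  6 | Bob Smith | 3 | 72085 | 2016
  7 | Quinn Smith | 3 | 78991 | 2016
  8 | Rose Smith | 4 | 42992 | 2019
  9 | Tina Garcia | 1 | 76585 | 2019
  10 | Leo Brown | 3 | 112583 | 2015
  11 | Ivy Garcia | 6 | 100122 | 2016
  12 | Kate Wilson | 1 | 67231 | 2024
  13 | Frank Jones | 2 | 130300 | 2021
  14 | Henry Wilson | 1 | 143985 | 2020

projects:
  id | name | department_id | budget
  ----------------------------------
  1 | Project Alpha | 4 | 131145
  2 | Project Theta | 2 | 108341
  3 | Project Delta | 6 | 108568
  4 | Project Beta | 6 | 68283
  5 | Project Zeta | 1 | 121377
SELECT SUM(hire_year) FROM employees

Execution result:
28257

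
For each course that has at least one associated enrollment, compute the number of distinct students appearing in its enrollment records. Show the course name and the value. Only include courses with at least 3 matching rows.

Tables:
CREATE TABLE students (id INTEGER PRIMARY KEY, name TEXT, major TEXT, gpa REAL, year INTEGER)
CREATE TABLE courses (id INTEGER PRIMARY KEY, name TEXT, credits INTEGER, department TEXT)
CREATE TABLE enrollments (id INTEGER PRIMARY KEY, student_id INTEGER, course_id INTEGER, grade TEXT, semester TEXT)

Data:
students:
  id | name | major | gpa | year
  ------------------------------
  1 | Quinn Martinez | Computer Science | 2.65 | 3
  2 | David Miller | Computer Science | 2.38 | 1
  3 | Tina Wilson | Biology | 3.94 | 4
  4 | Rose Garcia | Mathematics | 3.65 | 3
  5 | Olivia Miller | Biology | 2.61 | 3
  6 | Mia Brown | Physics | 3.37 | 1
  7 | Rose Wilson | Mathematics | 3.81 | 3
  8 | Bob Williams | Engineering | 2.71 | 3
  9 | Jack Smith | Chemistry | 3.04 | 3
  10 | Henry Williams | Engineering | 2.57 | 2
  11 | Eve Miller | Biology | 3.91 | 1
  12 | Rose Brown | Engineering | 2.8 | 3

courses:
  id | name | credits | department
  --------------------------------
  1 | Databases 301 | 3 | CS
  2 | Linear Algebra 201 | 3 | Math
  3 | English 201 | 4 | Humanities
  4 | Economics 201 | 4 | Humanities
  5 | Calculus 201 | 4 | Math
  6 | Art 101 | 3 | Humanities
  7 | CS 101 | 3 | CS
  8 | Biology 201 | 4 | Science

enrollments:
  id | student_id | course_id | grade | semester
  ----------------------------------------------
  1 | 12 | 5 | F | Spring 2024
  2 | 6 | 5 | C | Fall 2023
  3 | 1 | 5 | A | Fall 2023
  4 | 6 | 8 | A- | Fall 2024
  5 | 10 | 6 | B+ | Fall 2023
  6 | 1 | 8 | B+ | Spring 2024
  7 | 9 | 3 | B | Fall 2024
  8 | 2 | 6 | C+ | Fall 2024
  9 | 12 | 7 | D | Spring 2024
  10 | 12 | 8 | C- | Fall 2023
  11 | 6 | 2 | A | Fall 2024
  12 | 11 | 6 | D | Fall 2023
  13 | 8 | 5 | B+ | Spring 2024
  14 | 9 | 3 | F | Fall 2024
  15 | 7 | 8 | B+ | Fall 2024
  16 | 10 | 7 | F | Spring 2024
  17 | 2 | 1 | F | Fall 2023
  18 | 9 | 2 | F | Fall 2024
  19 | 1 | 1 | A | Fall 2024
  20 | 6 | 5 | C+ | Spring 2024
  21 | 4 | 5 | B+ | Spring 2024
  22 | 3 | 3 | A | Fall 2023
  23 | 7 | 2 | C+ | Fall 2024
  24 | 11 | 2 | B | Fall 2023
SELECT p.name, COUNT(DISTINCT c.student_id) AS distinct_student_count FROM enrollments c JOIN courses p ON c.course_id = p.id GROUP BY p.id, p.name HAVING COUNT(*) >= 3

Execution result:
name | distinct_student_count
Linear Algebra 201 | 4
English 201 | 2
Calculus 201 | 5
Art 101 | 3
Biology 201 | 4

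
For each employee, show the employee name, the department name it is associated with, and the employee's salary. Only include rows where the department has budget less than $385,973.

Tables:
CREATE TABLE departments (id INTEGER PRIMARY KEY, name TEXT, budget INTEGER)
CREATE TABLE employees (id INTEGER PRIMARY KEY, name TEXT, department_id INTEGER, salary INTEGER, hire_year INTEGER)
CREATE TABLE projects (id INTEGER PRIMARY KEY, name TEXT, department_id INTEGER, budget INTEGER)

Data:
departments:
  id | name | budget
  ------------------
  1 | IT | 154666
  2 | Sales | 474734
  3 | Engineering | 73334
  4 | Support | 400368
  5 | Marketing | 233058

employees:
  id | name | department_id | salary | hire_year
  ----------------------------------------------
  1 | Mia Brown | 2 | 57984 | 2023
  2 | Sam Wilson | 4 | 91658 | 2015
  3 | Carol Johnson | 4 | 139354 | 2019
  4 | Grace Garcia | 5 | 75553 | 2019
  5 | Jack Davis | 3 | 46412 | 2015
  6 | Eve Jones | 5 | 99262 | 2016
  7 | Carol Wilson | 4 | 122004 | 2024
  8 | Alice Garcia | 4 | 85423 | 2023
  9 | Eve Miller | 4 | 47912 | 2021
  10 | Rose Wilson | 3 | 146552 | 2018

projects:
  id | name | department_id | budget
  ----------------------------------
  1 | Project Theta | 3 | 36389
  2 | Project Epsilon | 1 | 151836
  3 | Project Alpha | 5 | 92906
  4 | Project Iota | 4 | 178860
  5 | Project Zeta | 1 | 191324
SELECT c.name, p.name AS department, c.salary FROM employees c JOIN departments p ON c.department_id = p.id WHERE p.budget < 385973

Execution result:
name | department | salary
Grace Garcia | Marketing | 75553
Jack Davis | Engineering | 46412
Eve Jones | Marketing | 99262
Rose Wilson | Engineering | 146552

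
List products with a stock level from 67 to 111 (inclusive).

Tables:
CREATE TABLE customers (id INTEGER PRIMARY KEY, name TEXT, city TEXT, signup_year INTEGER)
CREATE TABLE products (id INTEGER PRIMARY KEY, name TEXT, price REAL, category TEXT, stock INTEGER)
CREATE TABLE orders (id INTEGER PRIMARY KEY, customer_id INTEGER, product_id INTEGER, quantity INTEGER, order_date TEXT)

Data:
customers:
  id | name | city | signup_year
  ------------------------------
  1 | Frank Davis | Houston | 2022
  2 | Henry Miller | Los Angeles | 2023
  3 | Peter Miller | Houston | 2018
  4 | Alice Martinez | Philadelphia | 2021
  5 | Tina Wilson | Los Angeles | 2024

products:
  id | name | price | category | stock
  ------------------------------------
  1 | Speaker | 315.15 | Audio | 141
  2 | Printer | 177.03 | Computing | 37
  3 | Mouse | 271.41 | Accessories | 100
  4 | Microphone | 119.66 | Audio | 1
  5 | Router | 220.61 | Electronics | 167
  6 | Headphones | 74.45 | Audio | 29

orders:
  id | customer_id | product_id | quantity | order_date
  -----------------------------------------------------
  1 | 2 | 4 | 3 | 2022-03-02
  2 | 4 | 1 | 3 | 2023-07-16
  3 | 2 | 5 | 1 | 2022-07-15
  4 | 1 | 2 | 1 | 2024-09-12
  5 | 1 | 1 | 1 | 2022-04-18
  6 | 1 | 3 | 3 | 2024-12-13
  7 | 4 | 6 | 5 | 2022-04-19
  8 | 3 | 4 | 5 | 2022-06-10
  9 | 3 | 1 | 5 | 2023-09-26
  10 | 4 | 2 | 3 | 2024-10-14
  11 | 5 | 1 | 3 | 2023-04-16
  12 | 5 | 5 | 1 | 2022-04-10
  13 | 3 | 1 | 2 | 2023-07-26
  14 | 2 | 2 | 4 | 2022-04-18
SELECT name, stock FROM products WHERE stock BETWEEN 67 AND 111

Execution result:
name | stock
Mouse | 100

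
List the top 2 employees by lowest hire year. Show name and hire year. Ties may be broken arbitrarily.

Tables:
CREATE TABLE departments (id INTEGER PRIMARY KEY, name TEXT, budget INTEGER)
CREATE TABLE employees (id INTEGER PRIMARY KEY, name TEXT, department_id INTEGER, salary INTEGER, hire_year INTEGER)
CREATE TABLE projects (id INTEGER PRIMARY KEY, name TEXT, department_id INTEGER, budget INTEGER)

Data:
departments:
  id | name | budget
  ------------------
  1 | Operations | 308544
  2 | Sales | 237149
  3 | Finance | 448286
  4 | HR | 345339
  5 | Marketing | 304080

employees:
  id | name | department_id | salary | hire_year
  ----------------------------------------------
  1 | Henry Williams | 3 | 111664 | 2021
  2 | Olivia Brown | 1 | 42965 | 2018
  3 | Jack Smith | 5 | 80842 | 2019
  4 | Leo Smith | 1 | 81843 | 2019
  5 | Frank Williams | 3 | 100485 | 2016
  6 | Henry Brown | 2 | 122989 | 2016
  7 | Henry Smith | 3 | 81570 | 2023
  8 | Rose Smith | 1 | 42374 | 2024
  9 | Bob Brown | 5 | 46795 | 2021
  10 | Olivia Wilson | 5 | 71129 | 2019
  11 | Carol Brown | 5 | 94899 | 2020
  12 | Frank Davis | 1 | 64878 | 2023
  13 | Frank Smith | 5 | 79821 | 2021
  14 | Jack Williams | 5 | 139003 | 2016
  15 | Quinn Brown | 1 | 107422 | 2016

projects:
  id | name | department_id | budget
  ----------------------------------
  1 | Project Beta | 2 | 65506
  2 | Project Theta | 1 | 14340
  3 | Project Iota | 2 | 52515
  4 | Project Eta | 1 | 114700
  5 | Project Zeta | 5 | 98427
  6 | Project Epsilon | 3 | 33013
SELECT name, hire_year FROM employees ORDER BY hire_year ASC LIMIT 2

Execution result:
name | hire_year
Frank Williams | 2016
Henry Brown | 2016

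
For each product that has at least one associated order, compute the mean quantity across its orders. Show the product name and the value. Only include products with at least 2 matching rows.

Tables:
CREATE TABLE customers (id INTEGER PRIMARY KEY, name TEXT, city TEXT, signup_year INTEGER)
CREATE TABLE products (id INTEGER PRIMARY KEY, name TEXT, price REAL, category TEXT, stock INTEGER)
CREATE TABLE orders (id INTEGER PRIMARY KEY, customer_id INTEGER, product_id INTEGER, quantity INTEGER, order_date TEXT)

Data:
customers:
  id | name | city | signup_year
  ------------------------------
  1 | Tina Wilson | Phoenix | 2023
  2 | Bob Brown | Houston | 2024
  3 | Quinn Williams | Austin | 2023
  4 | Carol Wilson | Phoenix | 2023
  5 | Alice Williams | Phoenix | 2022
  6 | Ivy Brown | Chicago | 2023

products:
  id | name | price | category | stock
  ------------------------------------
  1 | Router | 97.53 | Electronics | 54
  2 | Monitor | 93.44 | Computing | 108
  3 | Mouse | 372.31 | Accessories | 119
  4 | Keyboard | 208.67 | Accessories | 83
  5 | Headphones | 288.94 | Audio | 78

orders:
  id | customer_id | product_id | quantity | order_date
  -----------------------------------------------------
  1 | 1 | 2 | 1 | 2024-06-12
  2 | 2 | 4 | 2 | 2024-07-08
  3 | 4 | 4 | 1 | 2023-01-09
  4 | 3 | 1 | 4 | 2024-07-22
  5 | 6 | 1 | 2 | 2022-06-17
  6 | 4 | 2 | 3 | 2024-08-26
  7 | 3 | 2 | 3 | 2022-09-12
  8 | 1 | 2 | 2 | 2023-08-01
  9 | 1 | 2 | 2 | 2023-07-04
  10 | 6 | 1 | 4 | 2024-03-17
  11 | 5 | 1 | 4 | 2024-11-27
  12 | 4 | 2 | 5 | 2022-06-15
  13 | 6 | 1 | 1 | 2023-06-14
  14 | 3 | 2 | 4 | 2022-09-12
SELECT p.name, AVG(c.quantity) AS avg_quantity FROM orders c JOIN products p ON c.product_id = p.id GROUP BY p.id, p.name HAVING COUNT(*) >= 2

Execution result:
name | avg_quantity
Router | 3.00
Monitor | 2.86
Keyboard | 1.50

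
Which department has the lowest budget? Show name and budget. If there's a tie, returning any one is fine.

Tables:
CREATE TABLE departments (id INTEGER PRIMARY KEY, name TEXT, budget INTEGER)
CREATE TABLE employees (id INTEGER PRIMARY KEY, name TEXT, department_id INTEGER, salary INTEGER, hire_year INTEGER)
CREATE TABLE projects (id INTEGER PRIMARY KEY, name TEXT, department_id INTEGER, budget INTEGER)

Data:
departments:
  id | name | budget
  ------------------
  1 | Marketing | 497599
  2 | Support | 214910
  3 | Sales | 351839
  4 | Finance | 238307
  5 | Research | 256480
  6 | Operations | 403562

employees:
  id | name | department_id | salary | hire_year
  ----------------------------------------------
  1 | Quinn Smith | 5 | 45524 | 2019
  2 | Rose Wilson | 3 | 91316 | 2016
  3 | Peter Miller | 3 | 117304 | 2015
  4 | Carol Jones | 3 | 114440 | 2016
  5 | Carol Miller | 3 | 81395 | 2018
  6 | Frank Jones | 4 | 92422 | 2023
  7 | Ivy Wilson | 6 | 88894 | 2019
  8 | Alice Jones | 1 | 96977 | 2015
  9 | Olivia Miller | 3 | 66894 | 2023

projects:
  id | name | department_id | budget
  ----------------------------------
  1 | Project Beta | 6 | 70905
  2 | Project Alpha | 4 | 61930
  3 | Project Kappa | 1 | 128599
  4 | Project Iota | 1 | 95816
SELECT name, budget FROM departments ORDER BY budget ASC LIMIT 1

Execution result:
name | budget
Support | 214910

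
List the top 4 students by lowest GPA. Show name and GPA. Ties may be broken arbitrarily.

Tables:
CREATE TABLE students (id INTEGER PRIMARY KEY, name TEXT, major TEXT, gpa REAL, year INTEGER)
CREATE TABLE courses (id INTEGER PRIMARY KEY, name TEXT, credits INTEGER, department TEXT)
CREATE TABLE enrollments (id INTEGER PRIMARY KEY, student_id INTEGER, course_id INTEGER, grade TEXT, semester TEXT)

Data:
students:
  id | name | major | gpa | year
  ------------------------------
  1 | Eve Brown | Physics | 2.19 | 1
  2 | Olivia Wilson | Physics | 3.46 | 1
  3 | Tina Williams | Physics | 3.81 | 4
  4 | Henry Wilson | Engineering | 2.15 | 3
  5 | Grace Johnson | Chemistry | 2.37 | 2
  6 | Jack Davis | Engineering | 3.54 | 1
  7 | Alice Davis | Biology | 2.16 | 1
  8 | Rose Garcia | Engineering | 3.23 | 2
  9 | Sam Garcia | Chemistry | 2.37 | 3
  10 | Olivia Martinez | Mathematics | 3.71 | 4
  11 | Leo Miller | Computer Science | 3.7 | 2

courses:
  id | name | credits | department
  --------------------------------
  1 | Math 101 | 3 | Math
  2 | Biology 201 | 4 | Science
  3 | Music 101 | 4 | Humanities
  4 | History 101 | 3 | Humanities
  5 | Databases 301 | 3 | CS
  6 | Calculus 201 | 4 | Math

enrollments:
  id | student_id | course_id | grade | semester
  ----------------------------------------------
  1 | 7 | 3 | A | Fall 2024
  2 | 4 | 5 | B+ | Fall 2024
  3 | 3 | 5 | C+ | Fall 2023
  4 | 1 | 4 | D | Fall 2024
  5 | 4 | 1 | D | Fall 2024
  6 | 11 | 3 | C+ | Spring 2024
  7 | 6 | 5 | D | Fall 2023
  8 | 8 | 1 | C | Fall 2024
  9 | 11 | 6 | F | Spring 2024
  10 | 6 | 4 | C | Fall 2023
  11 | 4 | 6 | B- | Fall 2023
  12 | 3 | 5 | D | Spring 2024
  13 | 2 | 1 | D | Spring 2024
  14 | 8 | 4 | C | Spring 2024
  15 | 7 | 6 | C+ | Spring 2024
SELECT name, gpa FROM students ORDER BY gpa ASC LIMIT 4

Execution result:
name | gpa
Henry Wilson | 2.15
Alice Davis | 2.16
Eve Brown | 2.19
Grace Johnson | 2.37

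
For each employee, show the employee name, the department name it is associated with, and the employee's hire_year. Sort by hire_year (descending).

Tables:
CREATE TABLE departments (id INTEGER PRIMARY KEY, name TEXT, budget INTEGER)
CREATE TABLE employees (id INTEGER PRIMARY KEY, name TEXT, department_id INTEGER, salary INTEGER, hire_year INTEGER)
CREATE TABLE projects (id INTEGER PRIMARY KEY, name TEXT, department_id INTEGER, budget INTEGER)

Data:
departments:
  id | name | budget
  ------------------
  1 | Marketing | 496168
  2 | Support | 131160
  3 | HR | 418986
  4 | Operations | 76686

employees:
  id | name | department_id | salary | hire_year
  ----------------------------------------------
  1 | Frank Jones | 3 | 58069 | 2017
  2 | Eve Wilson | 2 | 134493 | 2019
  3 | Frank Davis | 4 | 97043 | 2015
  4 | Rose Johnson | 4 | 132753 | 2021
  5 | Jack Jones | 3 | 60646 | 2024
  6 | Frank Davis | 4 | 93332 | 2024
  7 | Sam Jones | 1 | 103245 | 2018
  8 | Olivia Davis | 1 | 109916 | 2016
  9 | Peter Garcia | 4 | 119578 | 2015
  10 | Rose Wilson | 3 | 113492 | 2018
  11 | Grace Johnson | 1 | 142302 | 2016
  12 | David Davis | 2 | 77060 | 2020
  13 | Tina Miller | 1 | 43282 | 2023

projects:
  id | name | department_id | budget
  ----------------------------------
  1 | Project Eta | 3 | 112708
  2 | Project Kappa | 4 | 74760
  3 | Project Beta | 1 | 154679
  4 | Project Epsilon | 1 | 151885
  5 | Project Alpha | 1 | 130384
SELECT c.name, p.name AS department, c.hire_year FROM employees c JOIN departments p ON c.department_id = p.id ORDER BY c.hire_year DESC

Execution result:
name | department | hire_year
Jack Jones | HR | 2024
Frank Davis | Operations | 2024
Tina Miller | Marketing | 2023
Rose Johnson | Operations | 2021
David Davis | Support | 2020
Eve Wilson | Support | 2019
Sam Jones | Marketing | 2018
Rose Wilson | HR | 2018
Frank Jones | HR | 2017
Olivia Davis | Marketing | 2016
Grace Johnson | Marketing | 2016
Frank Davis | Operations | 2015
Peter Garcia | Operations | 2015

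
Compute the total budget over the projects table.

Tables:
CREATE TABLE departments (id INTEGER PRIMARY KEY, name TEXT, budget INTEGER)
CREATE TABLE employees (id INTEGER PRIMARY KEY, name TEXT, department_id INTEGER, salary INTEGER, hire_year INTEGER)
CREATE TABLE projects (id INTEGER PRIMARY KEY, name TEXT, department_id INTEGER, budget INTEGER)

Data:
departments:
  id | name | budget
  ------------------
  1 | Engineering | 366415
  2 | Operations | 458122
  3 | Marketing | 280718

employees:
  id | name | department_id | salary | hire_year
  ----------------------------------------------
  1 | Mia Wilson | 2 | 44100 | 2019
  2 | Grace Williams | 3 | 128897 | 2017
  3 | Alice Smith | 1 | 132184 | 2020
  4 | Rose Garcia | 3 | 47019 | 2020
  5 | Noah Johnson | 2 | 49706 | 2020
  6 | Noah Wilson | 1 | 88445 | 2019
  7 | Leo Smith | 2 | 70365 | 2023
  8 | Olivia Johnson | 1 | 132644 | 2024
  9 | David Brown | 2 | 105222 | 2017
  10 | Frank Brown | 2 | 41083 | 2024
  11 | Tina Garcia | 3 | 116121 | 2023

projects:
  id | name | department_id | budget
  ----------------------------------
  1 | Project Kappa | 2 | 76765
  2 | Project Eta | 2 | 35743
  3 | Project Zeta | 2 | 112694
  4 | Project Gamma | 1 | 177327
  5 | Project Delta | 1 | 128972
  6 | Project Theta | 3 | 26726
SELECT SUM(budget) FROM projects

Execution result:
558227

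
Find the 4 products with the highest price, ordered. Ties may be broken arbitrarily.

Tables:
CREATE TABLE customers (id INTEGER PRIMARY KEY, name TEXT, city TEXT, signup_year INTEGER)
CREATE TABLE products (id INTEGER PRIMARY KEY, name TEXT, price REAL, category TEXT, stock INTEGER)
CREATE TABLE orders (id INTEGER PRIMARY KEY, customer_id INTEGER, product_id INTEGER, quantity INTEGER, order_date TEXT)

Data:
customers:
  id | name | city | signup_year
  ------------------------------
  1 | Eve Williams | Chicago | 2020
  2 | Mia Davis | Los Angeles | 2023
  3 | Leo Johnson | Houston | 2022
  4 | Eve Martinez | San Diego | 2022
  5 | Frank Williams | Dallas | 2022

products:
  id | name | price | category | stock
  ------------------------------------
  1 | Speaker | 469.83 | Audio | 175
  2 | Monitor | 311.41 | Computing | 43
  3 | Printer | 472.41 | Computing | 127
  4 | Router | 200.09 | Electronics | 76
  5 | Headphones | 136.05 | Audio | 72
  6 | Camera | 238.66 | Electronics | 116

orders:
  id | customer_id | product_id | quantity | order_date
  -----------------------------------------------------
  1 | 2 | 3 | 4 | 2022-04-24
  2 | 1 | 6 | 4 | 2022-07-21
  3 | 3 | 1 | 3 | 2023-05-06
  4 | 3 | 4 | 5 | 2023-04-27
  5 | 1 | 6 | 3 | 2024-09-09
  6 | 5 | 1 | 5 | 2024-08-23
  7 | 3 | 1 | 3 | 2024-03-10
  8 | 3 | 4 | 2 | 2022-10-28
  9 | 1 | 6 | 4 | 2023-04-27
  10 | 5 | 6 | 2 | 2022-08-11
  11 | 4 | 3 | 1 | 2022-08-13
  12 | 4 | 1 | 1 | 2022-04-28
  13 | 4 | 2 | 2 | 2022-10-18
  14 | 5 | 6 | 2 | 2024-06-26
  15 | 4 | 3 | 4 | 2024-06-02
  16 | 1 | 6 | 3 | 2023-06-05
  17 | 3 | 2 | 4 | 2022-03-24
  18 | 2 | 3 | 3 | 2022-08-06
SELECT name, price FROM products ORDER BY price DESC LIMIT 4

Execution result:
name | price
Printer | 472.41
Speaker | 469.83
Monitor | 311.41
Camera | 238.66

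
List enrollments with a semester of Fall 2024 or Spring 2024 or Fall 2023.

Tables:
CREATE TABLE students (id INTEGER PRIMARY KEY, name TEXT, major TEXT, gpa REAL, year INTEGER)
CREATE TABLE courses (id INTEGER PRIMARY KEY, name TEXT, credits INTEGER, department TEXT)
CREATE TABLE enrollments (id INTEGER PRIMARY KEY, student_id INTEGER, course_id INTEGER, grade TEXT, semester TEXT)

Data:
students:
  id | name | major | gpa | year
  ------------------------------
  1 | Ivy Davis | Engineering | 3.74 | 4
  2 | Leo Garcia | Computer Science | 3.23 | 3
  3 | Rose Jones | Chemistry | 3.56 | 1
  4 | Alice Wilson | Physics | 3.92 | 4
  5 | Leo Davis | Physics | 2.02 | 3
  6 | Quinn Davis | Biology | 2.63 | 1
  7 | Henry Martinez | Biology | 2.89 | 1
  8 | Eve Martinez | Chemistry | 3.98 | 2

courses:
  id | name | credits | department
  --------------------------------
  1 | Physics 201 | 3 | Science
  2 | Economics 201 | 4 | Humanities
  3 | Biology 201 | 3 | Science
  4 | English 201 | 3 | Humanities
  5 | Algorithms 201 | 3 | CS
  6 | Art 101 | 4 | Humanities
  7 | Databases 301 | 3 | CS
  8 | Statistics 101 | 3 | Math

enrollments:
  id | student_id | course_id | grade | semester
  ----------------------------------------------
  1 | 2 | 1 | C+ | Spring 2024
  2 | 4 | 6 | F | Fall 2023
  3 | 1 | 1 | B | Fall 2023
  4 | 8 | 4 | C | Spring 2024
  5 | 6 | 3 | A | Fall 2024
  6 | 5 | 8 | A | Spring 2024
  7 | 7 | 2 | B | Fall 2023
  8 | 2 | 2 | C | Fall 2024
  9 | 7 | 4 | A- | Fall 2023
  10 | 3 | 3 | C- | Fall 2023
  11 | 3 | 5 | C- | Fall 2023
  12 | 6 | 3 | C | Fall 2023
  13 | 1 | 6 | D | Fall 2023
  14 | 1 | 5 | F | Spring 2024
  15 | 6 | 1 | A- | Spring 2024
SELECT id, semester FROM enrollments WHERE semester IN ('Fall 2024', 'Spring 2024', 'Fall 2023')

Execution result:
id | semester
1 | Spring 2024
2 | Fall 2023
3 | Fall 2023
4 | Spring 2024
5 | Fall 2024
6 | Spring 2024
7 | Fall 2023
8 | Fall 2024
9 | Fall 2023
10 | Fall 2023
11 | Fall 2023
12 | Fall 2023
13 | Fall 2023
14 | Spring 2024
15 | Spring 2024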